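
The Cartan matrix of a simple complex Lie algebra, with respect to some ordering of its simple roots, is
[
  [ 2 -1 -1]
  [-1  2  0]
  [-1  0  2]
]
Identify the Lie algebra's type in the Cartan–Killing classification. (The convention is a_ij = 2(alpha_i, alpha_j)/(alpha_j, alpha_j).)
type A_3

The matrix has rank 3 with 2's on the diagonal. Reading the off-diagonal entries as Dynkin edges (a single edge where a_ij = a_ji = -1; a double or triple edge where a_ij * a_ji = 2 or 3), the diagram is a chain of 3 nodes with single edges (A_3). One simple-root ordering that puts it in standard form is (alpha_2, alpha_1, alpha_3). So the algebra is type A_3, i.e. sl(4).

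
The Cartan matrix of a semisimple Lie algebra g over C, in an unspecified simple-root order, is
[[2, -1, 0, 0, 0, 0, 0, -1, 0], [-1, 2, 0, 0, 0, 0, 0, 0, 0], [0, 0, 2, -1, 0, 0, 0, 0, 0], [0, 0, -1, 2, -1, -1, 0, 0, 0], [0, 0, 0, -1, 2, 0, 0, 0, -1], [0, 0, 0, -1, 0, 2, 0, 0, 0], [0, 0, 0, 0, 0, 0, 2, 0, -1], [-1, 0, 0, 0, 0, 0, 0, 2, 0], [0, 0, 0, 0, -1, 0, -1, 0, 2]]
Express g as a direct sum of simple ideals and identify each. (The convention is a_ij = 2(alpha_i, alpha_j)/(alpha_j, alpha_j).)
The diagram associated to this matrix has two connected components: the simple roots {alpha_1, alpha_2, alpha_8} form a chain of 3 nodes with single edges (A_3), and {alpha_3, alpha_4, alpha_5, alpha_6, alpha_7, alpha_9} form a chain of 4 nodes with a fork of two nodes at one end (D_6). A semisimple Lie algebra decomposes uniquely as the direct sum of simple ideals, one per connected component of its Dynkin diagram, so g ≅ A_3 ⊕ D_6 (dimension 15 + 66 = 81).

A3 + D6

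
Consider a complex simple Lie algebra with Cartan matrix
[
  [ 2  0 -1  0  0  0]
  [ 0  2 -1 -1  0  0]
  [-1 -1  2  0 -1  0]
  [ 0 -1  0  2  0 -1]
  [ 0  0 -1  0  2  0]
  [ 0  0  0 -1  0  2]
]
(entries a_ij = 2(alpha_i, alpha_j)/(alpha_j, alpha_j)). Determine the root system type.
D_6

The matrix has rank 6 with 2's on the diagonal. Reading the off-diagonal entries as Dynkin edges (a single edge where a_ij = a_ji = -1; a double or triple edge where a_ij * a_ji = 2 or 3), the diagram is a chain of 4 nodes with a fork of two nodes at one end (D_6). One simple-root ordering that puts it in standard form is (alpha_6, alpha_4, alpha_2, alpha_3, alpha_1, alpha_5). So the algebra is type D_6, i.e. so(12).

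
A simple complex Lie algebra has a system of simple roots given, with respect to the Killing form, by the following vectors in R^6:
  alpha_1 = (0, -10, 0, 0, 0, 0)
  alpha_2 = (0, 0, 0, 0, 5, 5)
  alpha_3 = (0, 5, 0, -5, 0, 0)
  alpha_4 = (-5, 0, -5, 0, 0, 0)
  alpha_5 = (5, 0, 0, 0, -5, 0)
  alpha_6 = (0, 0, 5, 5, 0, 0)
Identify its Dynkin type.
Compute the Cartan integers a_ij = 2(alpha_i, alpha_j)/(alpha_j, alpha_j); the resulting 6x6 Cartan matrix is
[[2, 0, -2, 0, 0, 0], [0, 2, 0, 0, -1, 0], [-1, 0, 2, 0, 0, -1], [0, 0, 0, 2, -1, -1], [0, -1, 0, -1, 2, 0], [0, 0, -1, -1, 0, 2]].
The roots have two lengths (squared-length ratio 2:1); the short ones are alpha_{2,3,4,5,6}. The associated Dynkin diagram is a chain of 6 nodes with a double edge at one end; the terminal node there is the unique long simple root (C_6), so the type is C_6 (the algebra sp(12)).

C_6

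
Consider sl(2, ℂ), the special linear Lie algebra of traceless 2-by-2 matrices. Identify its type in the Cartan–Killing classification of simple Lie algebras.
A_1

This is sl(2), which has dimension 2^2 - 1 = 3 and rank 2 - 1 = 1 (a Cartan subalgebra is the diagonal traceless matrices). In the classification of classical Lie algebras, the special linear algebra sl(n+1) has type A_n; here n = 1, so the Dynkin diagram is a chain of 1 nodes with single edges (A_1). Hence the type is A_1.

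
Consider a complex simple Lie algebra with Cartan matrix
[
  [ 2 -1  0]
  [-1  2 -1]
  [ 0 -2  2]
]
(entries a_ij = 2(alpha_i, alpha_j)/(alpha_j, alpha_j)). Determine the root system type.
C_3

The matrix has rank 3 with 2's on the diagonal. Reading the off-diagonal entries as Dynkin edges (a single edge where a_ij = a_ji = -1; a double or triple edge where a_ij * a_ji = 2 or 3), the diagram is a chain of 3 nodes with a double edge at one end; the terminal node there is the unique long simple root (C_3). One simple-root ordering that puts it in standard form is (alpha_1, alpha_2, alpha_3). So the algebra is type C_3, i.e. sp(6).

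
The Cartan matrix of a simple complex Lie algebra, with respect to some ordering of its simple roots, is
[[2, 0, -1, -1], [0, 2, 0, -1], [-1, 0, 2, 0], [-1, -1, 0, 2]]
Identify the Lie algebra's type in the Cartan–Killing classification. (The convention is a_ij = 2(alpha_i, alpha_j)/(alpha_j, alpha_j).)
The matrix has rank 4 with 2's on the diagonal. Reading the off-diagonal entries as Dynkin edges (a single edge where a_ij = a_ji = -1; a double or triple edge where a_ij * a_ji = 2 or 3), the diagram is a chain of 4 nodes with single edges (A_4). One simple-root ordering that puts it in standard form is (alpha_3, alpha_1, alpha_4, alpha_2). So the algebra is type A_4, i.e. sl(5).

A_4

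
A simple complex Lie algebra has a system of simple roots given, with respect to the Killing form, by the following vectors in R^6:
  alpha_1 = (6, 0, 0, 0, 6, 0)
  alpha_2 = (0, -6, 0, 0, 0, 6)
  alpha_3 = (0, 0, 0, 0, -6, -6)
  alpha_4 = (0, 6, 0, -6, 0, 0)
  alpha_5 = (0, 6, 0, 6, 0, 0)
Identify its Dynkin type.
D_5

Compute the Cartan integers a_ij = 2(alpha_i, alpha_j)/(alpha_j, alpha_j); the resulting 5x5 Cartan matrix is
[[2, 0, -1, 0, 0], [0, 2, -1, -1, -1], [-1, -1, 2, 0, 0], [0, -1, 0, 2, 0], [0, -1, 0, 0, 2]].
All simple roots have the same length, so the diagram is simply laced. The associated Dynkin diagram is a chain of 3 nodes with a fork of two nodes at one end (D_5), so the type is D_5 (the algebra so(10)).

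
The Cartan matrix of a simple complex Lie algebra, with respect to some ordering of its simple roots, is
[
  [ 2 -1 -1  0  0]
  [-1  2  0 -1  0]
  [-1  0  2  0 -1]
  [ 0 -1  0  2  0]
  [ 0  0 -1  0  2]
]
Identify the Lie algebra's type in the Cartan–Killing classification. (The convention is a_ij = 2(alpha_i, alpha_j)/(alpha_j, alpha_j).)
A_5 (sl(6))

The matrix has rank 5 with 2's on the diagonal. Reading the off-diagonal entries as Dynkin edges (a single edge where a_ij = a_ji = -1; a double or triple edge where a_ij * a_ji = 2 or 3), the diagram is a chain of 5 nodes with single edges (A_5). One simple-root ordering that puts it in standard form is (alpha_5, alpha_3, alpha_1, alpha_2, alpha_4). So the algebra is type A_5, i.e. sl(6).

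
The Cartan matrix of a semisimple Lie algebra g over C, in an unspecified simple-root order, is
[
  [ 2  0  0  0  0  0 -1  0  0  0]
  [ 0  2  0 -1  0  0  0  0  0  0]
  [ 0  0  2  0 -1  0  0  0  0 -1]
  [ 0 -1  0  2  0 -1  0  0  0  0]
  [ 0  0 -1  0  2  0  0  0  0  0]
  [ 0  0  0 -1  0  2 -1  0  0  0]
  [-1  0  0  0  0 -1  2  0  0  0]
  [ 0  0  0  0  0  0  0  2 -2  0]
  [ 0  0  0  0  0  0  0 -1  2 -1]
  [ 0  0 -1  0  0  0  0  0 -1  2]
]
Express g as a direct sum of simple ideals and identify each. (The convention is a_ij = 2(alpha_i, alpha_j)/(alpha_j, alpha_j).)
type A_5 ⊕ type C_5

The diagram associated to this matrix has two connected components: the simple roots {alpha_1, alpha_2, alpha_4, alpha_6, alpha_7} form a chain of 5 nodes with single edges (A_5), and {alpha_3, alpha_5, alpha_8, alpha_9, alpha_10} form a chain of 5 nodes with a double edge at one end; the terminal node there is the unique long simple root (C_5). A semisimple Lie algebra decomposes uniquely as the direct sum of simple ideals, one per connected component of its Dynkin diagram, so g ≅ A_5 ⊕ C_5 (dimension 35 + 55 = 90).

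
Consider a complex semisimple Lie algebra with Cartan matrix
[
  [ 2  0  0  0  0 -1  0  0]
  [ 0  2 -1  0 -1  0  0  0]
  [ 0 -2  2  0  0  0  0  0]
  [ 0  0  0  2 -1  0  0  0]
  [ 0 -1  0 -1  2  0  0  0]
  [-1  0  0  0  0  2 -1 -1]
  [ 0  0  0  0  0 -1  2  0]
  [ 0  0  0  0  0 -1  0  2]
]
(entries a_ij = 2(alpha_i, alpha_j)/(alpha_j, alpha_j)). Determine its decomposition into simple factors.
The diagram associated to this matrix has two connected components: the simple roots {alpha_2, alpha_3, alpha_4, alpha_5} form a chain of 4 nodes with a double edge at one end; the terminal node there is the unique long simple root (C_4), and {alpha_1, alpha_6, alpha_7, alpha_8} form a chain of 2 nodes with a fork of two nodes at one end (D_4). A semisimple Lie algebra decomposes uniquely as the direct sum of simple ideals, one per connected component of its Dynkin diagram, so g ≅ C_4 ⊕ D_4 (dimension 36 + 28 = 64).

C_4 (sp(8)) ⊕ D_4 (so(8))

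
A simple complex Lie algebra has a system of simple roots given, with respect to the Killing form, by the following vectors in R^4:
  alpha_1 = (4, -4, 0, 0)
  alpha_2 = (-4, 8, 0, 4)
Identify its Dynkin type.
Compute the Cartan integers a_ij = 2(alpha_i, alpha_j)/(alpha_j, alpha_j); the resulting 2x2 Cartan matrix is
[[2, -1], [-3, 2]].
The roots have two lengths (squared-length ratio 3:1); the short ones are alpha_{1}. The associated Dynkin diagram is two nodes joined by a triple edge (G_2), so the type is G_2.

G_2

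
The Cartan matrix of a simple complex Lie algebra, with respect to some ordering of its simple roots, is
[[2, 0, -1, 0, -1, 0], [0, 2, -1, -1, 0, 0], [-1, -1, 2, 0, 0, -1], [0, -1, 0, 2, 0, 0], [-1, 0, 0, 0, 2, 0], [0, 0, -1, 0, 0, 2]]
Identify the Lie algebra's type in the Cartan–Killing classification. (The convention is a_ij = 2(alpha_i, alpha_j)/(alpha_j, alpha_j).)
type E_6

The matrix has rank 6 with 2's on the diagonal. Reading the off-diagonal entries as Dynkin edges (a single edge where a_ij = a_ji = -1; a double or triple edge where a_ij * a_ji = 2 or 3), the diagram is a chain of 5 nodes with one extra node attached to the third node from one end (E_6). One simple-root ordering that puts it in standard form is (alpha_5, alpha_6, alpha_1, alpha_3, alpha_2, alpha_4). So the algebra is type E_6.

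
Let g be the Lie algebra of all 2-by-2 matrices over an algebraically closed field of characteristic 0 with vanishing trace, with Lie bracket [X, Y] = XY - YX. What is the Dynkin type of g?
A1

This is sl(2), which has dimension 2^2 - 1 = 3 and rank 2 - 1 = 1 (a Cartan subalgebra is the diagonal traceless matrices). In the classification of classical Lie algebras, the special linear algebra sl(n+1) has type A_n; here n = 1, so the Dynkin diagram is a chain of 1 nodes with single edges (A_1). Hence the type is A_1.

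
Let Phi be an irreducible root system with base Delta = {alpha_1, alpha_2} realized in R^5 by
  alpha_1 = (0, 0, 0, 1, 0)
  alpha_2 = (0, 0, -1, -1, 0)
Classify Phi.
Compute the Cartan integers a_ij = 2(alpha_i, alpha_j)/(alpha_j, alpha_j); the resulting 2x2 Cartan matrix is
[[2, -1], [-2, 2]].
The roots have two lengths (squared-length ratio 2:1); the short ones are alpha_{1}. The associated Dynkin diagram is a chain of 2 nodes with a double edge at one end; the terminal node there is the unique short simple root (B_2), so the type is B_2 (the algebra so(5)).

B_2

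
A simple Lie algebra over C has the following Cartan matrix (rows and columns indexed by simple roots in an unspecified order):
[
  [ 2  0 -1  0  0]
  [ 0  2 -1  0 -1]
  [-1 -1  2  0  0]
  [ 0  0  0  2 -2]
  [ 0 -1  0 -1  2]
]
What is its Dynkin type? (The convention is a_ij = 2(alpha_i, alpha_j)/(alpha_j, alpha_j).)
C_5

The matrix has rank 5 with 2's on the diagonal. Reading the off-diagonal entries as Dynkin edges (a single edge where a_ij = a_ji = -1; a double or triple edge where a_ij * a_ji = 2 or 3), the diagram is a chain of 5 nodes with a double edge at one end; the terminal node there is the unique long simple root (C_5). One simple-root ordering that puts it in standard form is (alpha_1, alpha_3, alpha_2, alpha_5, alpha_4). So the algebra is type C_5, i.e. sp(10).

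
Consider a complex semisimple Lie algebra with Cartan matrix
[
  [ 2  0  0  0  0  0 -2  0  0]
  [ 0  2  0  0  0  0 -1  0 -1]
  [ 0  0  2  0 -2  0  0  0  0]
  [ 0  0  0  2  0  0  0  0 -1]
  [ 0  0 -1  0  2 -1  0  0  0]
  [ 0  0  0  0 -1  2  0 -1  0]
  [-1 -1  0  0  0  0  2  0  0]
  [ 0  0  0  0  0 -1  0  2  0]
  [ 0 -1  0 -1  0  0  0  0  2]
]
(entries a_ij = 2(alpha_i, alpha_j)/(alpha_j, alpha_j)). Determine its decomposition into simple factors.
C_4 + C_5

The diagram associated to this matrix has two connected components: the simple roots {alpha_3, alpha_5, alpha_6, alpha_8} form a chain of 4 nodes with a double edge at one end; the terminal node there is the unique long simple root (C_4), and {alpha_1, alpha_2, alpha_4, alpha_7, alpha_9} form a chain of 5 nodes with a double edge at one end; the terminal node there is the unique long simple root (C_5). A semisimple Lie algebra decomposes uniquely as the direct sum of simple ideals, one per connected component of its Dynkin diagram, so g ≅ C_4 ⊕ C_5 (dimension 36 + 55 = 91).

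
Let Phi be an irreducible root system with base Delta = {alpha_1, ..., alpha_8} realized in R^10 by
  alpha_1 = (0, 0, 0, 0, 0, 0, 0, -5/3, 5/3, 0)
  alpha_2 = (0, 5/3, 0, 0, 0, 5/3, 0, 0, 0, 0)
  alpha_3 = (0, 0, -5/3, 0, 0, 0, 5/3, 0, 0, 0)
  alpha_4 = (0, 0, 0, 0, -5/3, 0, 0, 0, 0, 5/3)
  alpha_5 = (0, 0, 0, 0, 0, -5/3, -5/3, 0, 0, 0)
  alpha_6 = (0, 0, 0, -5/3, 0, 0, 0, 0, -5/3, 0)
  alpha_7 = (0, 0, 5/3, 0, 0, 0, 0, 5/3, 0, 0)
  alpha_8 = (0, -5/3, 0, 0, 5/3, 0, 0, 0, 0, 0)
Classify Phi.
Compute the Cartan integers a_ij = 2(alpha_i, alpha_j)/(alpha_j, alpha_j); the resulting 8x8 Cartan matrix is
[[2, 0, 0, 0, 0, -1, -1, 0], [0, 2, 0, 0, -1, 0, 0, -1], [0, 0, 2, 0, -1, 0, -1, 0], [0, 0, 0, 2, 0, 0, 0, -1], [0, -1, -1, 0, 2, 0, 0, 0], [-1, 0, 0, 0, 0, 2, 0, 0], [-1, 0, -1, 0, 0, 0, 2, 0], [0, -1, 0, -1, 0, 0, 0, 2]].
All simple roots have the same length, so the diagram is simply laced. The associated Dynkin diagram is a chain of 8 nodes with single edges (A_8), so the type is A_8 (the algebra sl(9)).

A_8 (sl(9))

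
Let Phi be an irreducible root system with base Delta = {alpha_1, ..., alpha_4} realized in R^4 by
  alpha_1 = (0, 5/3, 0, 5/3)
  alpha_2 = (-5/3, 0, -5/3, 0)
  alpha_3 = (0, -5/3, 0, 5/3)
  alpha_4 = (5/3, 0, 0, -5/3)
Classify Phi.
D_4 (so(8))

Compute the Cartan integers a_ij = 2(alpha_i, alpha_j)/(alpha_j, alpha_j); the resulting 4x4 Cartan matrix is
[[2, 0, 0, -1], [0, 2, 0, -1], [0, 0, 2, -1], [-1, -1, -1, 2]].
All simple roots have the same length, so the diagram is simply laced. The associated Dynkin diagram is a chain of 2 nodes with a fork of two nodes at one end (D_4), so the type is D_4 (the algebra so(8)).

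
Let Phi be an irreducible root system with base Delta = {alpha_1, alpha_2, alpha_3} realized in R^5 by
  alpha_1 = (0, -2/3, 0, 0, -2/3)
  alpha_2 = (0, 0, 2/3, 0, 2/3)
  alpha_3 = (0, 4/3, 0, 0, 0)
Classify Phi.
Compute the Cartan integers a_ij = 2(alpha_i, alpha_j)/(alpha_j, alpha_j); the resulting 3x3 Cartan matrix is
[[2, -1, -1], [-1, 2, 0], [-2, 0, 2]].
The roots have two lengths (squared-length ratio 2:1); the short ones are alpha_{1,2}. The associated Dynkin diagram is a chain of 3 nodes with a double edge at one end; the terminal node there is the unique long simple root (C_3), so the type is C_3 (the algebra sp(6)).

C3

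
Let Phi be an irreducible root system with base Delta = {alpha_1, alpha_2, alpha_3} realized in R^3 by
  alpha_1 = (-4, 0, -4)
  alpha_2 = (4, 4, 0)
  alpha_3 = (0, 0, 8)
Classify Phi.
Compute the Cartan integers a_ij = 2(alpha_i, alpha_j)/(alpha_j, alpha_j); the resulting 3x3 Cartan matrix is
[[2, -1, -1], [-1, 2, 0], [-2, 0, 2]].
The roots have two lengths (squared-length ratio 2:1); the short ones are alpha_{1,2}. The associated Dynkin diagram is a chain of 3 nodes with a double edge at one end; the terminal node there is the unique long simple root (C_3), so the type is C_3 (the algebra sp(6)).

type C_3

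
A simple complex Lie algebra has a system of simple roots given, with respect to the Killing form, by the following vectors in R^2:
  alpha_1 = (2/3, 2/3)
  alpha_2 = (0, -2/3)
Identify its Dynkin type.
B2

Compute the Cartan integers a_ij = 2(alpha_i, alpha_j)/(alpha_j, alpha_j); the resulting 2x2 Cartan matrix is
[[2, -2], [-1, 2]].
The roots have two lengths (squared-length ratio 2:1); the short ones are alpha_{2}. The associated Dynkin diagram is a chain of 2 nodes with a double edge at one end; the terminal node there is the unique short simple root (B_2), so the type is B_2 (the algebra so(5)).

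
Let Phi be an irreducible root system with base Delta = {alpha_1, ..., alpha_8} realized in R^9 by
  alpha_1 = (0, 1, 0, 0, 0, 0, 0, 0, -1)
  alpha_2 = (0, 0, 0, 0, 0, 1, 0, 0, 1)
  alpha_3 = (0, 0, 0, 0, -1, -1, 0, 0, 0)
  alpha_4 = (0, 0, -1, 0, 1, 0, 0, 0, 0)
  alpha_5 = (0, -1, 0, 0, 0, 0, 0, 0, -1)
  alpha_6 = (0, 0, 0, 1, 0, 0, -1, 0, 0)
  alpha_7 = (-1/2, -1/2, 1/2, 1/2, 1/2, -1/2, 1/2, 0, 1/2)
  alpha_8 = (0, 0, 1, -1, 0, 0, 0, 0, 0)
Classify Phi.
Compute the Cartan integers a_ij = 2(alpha_i, alpha_j)/(alpha_j, alpha_j); the resulting 8x8 Cartan matrix is
[[2, -1, 0, 0, 0, 0, -1, 0], [-1, 2, -1, 0, -1, 0, 0, 0], [0, -1, 2, -1, 0, 0, 0, 0], [0, 0, -1, 2, 0, 0, 0, -1], [0, -1, 0, 0, 2, 0, 0, 0], [0, 0, 0, 0, 0, 2, 0, -1], [-1, 0, 0, 0, 0, 0, 2, 0], [0, 0, 0, -1, 0, -1, 0, 2]].
All simple roots have the same length, so the diagram is simply laced. The associated Dynkin diagram is a chain of 7 nodes with one extra node attached to the third node from one end (E_8), so the type is E_8.

E_8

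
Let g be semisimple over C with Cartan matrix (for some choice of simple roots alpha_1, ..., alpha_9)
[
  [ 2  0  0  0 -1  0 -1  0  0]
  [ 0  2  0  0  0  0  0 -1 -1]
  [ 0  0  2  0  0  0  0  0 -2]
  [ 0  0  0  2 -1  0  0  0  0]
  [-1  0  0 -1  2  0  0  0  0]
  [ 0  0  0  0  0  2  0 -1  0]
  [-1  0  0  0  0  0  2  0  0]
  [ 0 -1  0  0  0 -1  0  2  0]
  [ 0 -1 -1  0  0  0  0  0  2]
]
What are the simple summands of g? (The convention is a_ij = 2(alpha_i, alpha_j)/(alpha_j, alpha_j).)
A_4 (sl(5)) + C_5 (sp(10))

The diagram associated to this matrix has two connected components: the simple roots {alpha_1, alpha_4, alpha_5, alpha_7} form a chain of 4 nodes with single edges (A_4), and {alpha_2, alpha_3, alpha_6, alpha_8, alpha_9} form a chain of 5 nodes with a double edge at one end; the terminal node there is the unique long simple root (C_5). A semisimple Lie algebra decomposes uniquely as the direct sum of simple ideals, one per connected component of its Dynkin diagram, so g ≅ A_4 ⊕ C_5 (dimension 24 + 55 = 79).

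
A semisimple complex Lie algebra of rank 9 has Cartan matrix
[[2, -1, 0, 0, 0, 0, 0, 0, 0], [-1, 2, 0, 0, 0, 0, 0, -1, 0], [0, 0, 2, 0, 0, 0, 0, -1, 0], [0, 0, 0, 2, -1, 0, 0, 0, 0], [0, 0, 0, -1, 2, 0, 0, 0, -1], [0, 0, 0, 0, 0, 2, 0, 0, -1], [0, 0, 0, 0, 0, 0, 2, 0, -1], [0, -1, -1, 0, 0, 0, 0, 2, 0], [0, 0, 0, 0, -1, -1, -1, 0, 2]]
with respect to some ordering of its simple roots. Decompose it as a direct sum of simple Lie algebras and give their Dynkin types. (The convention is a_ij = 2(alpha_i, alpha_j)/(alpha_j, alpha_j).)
A_4 + D_5

The diagram associated to this matrix has two connected components: the simple roots {alpha_1, alpha_2, alpha_3, alpha_8} form a chain of 4 nodes with single edges (A_4), and {alpha_4, alpha_5, alpha_6, alpha_7, alpha_9} form a chain of 3 nodes with a fork of two nodes at one end (D_5). A semisimple Lie algebra decomposes uniquely as the direct sum of simple ideals, one per connected component of its Dynkin diagram, so g ≅ A_4 ⊕ D_5 (dimension 24 + 45 = 69).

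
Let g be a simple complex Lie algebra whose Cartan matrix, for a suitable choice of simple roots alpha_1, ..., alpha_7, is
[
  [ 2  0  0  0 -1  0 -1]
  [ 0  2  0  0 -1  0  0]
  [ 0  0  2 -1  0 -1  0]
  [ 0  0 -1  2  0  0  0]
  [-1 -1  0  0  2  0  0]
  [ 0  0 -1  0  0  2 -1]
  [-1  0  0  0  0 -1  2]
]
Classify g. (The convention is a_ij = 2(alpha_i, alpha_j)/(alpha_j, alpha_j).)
The matrix has rank 7 with 2's on the diagonal. Reading the off-diagonal entries as Dynkin edges (a single edge where a_ij = a_ji = -1; a double or triple edge where a_ij * a_ji = 2 or 3), the diagram is a chain of 7 nodes with single edges (A_7). One simple-root ordering that puts it in standard form is (alpha_2, alpha_5, alpha_1, alpha_7, alpha_6, alpha_3, alpha_4). So the algebra is type A_7, i.e. sl(8).

A7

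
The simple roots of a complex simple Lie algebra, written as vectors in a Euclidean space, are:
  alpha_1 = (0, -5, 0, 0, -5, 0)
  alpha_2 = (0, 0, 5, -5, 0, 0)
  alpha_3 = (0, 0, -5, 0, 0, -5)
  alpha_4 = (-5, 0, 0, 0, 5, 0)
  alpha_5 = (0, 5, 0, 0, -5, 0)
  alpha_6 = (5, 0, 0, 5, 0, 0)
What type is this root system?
type D_6

Compute the Cartan integers a_ij = 2(alpha_i, alpha_j)/(alpha_j, alpha_j); the resulting 6x6 Cartan matrix is
[[2, 0, 0, -1, 0, 0], [0, 2, -1, 0, 0, -1], [0, -1, 2, 0, 0, 0], [-1, 0, 0, 2, -1, -1], [0, 0, 0, -1, 2, 0], [0, -1, 0, -1, 0, 2]].
All simple roots have the same length, so the diagram is simply laced. The associated Dynkin diagram is a chain of 4 nodes with a fork of two nodes at one end (D_6), so the type is D_6 (the algebra so(12)).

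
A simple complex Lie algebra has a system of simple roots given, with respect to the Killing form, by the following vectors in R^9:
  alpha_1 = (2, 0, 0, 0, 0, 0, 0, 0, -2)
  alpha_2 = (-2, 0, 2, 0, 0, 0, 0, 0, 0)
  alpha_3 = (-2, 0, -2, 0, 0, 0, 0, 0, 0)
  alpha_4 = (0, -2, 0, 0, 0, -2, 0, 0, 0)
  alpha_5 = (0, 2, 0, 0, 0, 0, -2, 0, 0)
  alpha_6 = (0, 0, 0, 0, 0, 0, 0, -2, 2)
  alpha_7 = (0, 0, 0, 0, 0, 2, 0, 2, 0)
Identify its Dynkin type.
D7

Compute the Cartan integers a_ij = 2(alpha_i, alpha_j)/(alpha_j, alpha_j); the resulting 7x7 Cartan matrix is
[[2, -1, -1, 0, 0, -1, 0], [-1, 2, 0, 0, 0, 0, 0], [-1, 0, 2, 0, 0, 0, 0], [0, 0, 0, 2, -1, 0, -1], [0, 0, 0, -1, 2, 0, 0], [-1, 0, 0, 0, 0, 2, -1], [0, 0, 0, -1, 0, -1, 2]].
All simple roots have the same length, so the diagram is simply laced. The associated Dynkin diagram is a chain of 5 nodes with a fork of two nodes at one end (D_7), so the type is D_7 (the algebra so(14)).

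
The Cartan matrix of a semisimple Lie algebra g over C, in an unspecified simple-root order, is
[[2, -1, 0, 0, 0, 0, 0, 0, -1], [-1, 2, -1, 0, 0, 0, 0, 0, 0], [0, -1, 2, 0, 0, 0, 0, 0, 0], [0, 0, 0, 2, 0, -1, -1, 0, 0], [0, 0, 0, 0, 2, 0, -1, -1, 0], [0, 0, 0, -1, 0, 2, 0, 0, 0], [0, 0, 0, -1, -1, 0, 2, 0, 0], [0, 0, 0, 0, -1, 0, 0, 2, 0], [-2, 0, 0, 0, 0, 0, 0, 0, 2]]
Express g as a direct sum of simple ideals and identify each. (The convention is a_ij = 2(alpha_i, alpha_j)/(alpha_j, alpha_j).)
A_5 ⊕ C_4

The diagram associated to this matrix has two connected components: the simple roots {alpha_4, alpha_5, alpha_6, alpha_7, alpha_8} form a chain of 5 nodes with single edges (A_5), and {alpha_1, alpha_2, alpha_3, alpha_9} form a chain of 4 nodes with a double edge at one end; the terminal node there is the unique long simple root (C_4). A semisimple Lie algebra decomposes uniquely as the direct sum of simple ideals, one per connected component of its Dynkin diagram, so g ≅ A_5 ⊕ C_4 (dimension 35 + 36 = 71).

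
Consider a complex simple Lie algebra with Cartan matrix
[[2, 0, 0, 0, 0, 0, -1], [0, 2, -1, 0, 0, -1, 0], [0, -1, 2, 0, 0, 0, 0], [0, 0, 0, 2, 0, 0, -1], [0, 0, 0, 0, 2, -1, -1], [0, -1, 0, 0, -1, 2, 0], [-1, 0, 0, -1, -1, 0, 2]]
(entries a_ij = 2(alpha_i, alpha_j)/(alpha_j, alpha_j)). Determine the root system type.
D7

The matrix has rank 7 with 2's on the diagonal. Reading the off-diagonal entries as Dynkin edges (a single edge where a_ij = a_ji = -1; a double or triple edge where a_ij * a_ji = 2 or 3), the diagram is a chain of 5 nodes with a fork of two nodes at one end (D_7). One simple-root ordering that puts it in standard form is (alpha_3, alpha_2, alpha_6, alpha_5, alpha_7, alpha_4, alpha_1). So the algebra is type D_7, i.e. so(14).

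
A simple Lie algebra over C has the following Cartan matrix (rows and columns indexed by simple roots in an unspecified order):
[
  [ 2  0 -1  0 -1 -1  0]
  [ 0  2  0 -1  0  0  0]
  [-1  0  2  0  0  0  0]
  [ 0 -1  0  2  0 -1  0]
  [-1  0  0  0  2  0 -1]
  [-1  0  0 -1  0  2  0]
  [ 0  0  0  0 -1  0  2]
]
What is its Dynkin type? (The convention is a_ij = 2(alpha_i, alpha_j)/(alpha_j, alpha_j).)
The matrix has rank 7 with 2's on the diagonal. Reading the off-diagonal entries as Dynkin edges (a single edge where a_ij = a_ji = -1; a double or triple edge where a_ij * a_ji = 2 or 3), the diagram is a chain of 6 nodes with one extra node attached to the third node from one end (E_7). One simple-root ordering that puts it in standard form is (alpha_7, alpha_3, alpha_5, alpha_1, alpha_6, alpha_4, alpha_2). So the algebra is type E_7.

E_7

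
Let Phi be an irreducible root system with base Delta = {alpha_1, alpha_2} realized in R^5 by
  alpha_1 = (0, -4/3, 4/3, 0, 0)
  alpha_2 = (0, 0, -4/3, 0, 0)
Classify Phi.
Compute the Cartan integers a_ij = 2(alpha_i, alpha_j)/(alpha_j, alpha_j); the resulting 2x2 Cartan matrix is
[[2, -2], [-1, 2]].
The roots have two lengths (squared-length ratio 2:1); the short ones are alpha_{2}. The associated Dynkin diagram is a chain of 2 nodes with a double edge at one end; the terminal node there is the unique short simple root (B_2), so the type is B_2 (the algebra so(5)).

B_2 (so(5))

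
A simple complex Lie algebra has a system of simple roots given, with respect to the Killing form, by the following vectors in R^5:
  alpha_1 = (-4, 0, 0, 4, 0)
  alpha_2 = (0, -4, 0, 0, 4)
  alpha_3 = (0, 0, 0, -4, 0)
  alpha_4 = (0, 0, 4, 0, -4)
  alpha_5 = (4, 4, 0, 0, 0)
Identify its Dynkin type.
Compute the Cartan integers a_ij = 2(alpha_i, alpha_j)/(alpha_j, alpha_j); the resulting 5x5 Cartan matrix is
[[2, 0, -2, 0, -1], [0, 2, 0, -1, -1], [-1, 0, 2, 0, 0], [0, -1, 0, 2, 0], [-1, -1, 0, 0, 2]].
The roots have two lengths (squared-length ratio 2:1); the short ones are alpha_{3}. The associated Dynkin diagram is a chain of 5 nodes with a double edge at one end; the terminal node there is the unique short simple root (B_5), so the type is B_5 (the algebra so(11)).

type B_5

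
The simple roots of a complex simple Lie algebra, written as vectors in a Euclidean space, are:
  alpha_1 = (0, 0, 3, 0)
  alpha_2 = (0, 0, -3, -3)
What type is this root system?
B_2

Compute the Cartan integers a_ij = 2(alpha_i, alpha_j)/(alpha_j, alpha_j); the resulting 2x2 Cartan matrix is
[[2, -1], [-2, 2]].
The roots have two lengths (squared-length ratio 2:1); the short ones are alpha_{1}. The associated Dynkin diagram is a chain of 2 nodes with a double edge at one end; the terminal node there is the unique short simple root (B_2), so the type is B_2 (the algebra so(5)).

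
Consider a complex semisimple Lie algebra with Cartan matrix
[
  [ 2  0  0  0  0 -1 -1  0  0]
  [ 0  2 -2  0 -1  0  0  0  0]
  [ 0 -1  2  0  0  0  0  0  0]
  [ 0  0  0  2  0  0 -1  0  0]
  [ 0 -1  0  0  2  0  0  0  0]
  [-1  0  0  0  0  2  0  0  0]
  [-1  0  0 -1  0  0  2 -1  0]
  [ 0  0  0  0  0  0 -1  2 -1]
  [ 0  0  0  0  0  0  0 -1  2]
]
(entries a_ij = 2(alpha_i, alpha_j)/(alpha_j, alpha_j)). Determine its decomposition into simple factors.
B_3 ⊕ E_6

The diagram associated to this matrix has two connected components: the simple roots {alpha_2, alpha_3, alpha_5} form a chain of 3 nodes with a double edge at one end; the terminal node there is the unique short simple root (B_3), and {alpha_1, alpha_4, alpha_6, alpha_7, alpha_8, alpha_9} form a chain of 5 nodes with one extra node attached to the third node from one end (E_6). A semisimple Lie algebra decomposes uniquely as the direct sum of simple ideals, one per connected component of its Dynkin diagram, so g ≅ B_3 ⊕ E_6 (dimension 21 + 78 = 99).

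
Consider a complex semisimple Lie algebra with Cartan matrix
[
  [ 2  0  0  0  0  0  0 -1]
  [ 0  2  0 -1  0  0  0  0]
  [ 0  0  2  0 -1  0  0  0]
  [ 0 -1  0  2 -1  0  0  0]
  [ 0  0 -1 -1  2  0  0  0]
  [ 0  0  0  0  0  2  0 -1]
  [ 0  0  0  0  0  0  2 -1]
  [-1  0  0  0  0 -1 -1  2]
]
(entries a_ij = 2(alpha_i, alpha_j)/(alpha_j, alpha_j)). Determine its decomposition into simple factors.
The diagram associated to this matrix has two connected components: the simple roots {alpha_2, alpha_3, alpha_4, alpha_5} form a chain of 4 nodes with single edges (A_4), and {alpha_1, alpha_6, alpha_7, alpha_8} form a chain of 2 nodes with a fork of two nodes at one end (D_4). A semisimple Lie algebra decomposes uniquely as the direct sum of simple ideals, one per connected component of its Dynkin diagram, so g ≅ A_4 ⊕ D_4 (dimension 24 + 28 = 52).

A_4 (sl(5)) + D_4 (so(8))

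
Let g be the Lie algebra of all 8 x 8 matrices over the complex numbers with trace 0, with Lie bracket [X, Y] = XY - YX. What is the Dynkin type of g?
This is sl(8), which has dimension 8^2 - 1 = 63 and rank 8 - 1 = 7 (a Cartan subalgebra is the diagonal traceless matrices). In the classification of classical Lie algebras, the special linear algebra sl(n+1) has type A_n; here n = 7, so the Dynkin diagram is a chain of 7 nodes with single edges (A_7). Hence the type is A_7.

A_7 (sl(8))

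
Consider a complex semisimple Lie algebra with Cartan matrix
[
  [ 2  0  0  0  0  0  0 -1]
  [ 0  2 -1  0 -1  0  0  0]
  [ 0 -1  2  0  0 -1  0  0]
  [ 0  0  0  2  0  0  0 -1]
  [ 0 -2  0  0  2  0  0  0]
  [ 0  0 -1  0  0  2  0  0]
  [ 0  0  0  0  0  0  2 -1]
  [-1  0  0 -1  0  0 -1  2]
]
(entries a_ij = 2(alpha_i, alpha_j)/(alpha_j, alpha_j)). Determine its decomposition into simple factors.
C4 + D4

The diagram associated to this matrix has two connected components: the simple roots {alpha_2, alpha_3, alpha_5, alpha_6} form a chain of 4 nodes with a double edge at one end; the terminal node there is the unique long simple root (C_4), and {alpha_1, alpha_4, alpha_7, alpha_8} form a chain of 2 nodes with a fork of two nodes at one end (D_4). A semisimple Lie algebra decomposes uniquely as the direct sum of simple ideals, one per connected component of its Dynkin diagram, so g ≅ C_4 ⊕ D_4 (dimension 36 + 28 = 64).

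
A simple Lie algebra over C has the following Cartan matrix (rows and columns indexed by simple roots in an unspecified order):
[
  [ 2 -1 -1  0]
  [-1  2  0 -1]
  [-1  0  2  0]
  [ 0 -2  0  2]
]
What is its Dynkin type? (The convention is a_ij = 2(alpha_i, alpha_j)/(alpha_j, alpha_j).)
The matrix has rank 4 with 2's on the diagonal. Reading the off-diagonal entries as Dynkin edges (a single edge where a_ij = a_ji = -1; a double or triple edge where a_ij * a_ji = 2 or 3), the diagram is a chain of 4 nodes with a double edge at one end; the terminal node there is the unique long simple root (C_4). One simple-root ordering that puts it in standard form is (alpha_3, alpha_1, alpha_2, alpha_4). So the algebra is type C_4, i.e. sp(8).

C_4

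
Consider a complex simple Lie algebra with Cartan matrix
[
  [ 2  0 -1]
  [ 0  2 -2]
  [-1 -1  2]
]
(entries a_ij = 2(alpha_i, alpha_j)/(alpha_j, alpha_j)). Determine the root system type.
The matrix has rank 3 with 2's on the diagonal. Reading the off-diagonal entries as Dynkin edges (a single edge where a_ij = a_ji = -1; a double or triple edge where a_ij * a_ji = 2 or 3), the diagram is a chain of 3 nodes with a double edge at one end; the terminal node there is the unique long simple root (C_3). One simple-root ordering that puts it in standard form is (alpha_1, alpha_3, alpha_2). So the algebra is type C_3, i.e. sp(6).

C_3 (sp(6))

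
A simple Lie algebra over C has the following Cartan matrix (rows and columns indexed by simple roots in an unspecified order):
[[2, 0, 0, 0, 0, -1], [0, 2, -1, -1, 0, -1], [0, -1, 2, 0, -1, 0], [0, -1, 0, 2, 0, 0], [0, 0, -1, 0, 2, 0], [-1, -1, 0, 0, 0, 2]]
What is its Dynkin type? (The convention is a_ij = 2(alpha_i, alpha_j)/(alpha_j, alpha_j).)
The matrix has rank 6 with 2's on the diagonal. Reading the off-diagonal entries as Dynkin edges (a single edge where a_ij = a_ji = -1; a double or triple edge where a_ij * a_ji = 2 or 3), the diagram is a chain of 5 nodes with one extra node attached to the third node from one end (E_6). One simple-root ordering that puts it in standard form is (alpha_5, alpha_4, alpha_3, alpha_2, alpha_6, alpha_1). So the algebra is type E_6.

type E_6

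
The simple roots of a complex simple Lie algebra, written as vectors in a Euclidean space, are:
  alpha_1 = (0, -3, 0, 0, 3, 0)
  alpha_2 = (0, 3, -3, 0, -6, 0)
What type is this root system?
Compute the Cartan integers a_ij = 2(alpha_i, alpha_j)/(alpha_j, alpha_j); the resulting 2x2 Cartan matrix is
[[2, -1], [-3, 2]].
The roots have two lengths (squared-length ratio 3:1); the short ones are alpha_{1}. The associated Dynkin diagram is two nodes joined by a triple edge (G_2), so the type is G_2.

G_2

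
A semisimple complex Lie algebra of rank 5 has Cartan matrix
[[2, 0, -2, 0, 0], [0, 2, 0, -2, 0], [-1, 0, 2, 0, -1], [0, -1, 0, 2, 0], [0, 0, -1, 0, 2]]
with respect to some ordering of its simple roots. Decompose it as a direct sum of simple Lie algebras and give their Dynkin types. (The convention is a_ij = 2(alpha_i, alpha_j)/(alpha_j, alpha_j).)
The diagram associated to this matrix has two connected components: the simple roots {alpha_2, alpha_4} form a chain of 2 nodes with a double edge at one end; the terminal node there is the unique short simple root (B_2), and {alpha_1, alpha_3, alpha_5} form a chain of 3 nodes with a double edge at one end; the terminal node there is the unique long simple root (C_3). A semisimple Lie algebra decomposes uniquely as the direct sum of simple ideals, one per connected component of its Dynkin diagram, so g ≅ B_2 ⊕ C_3 (dimension 10 + 21 = 31).

B_2 + C_3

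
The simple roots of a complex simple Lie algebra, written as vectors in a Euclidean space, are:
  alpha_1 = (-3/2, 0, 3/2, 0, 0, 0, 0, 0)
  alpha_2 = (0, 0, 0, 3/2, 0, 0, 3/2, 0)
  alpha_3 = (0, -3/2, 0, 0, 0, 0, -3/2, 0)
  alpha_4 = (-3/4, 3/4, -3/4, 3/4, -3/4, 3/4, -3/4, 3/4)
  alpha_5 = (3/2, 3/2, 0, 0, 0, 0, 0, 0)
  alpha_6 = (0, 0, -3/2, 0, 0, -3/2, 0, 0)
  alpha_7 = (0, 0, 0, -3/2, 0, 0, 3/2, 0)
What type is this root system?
Compute the Cartan integers a_ij = 2(alpha_i, alpha_j)/(alpha_j, alpha_j); the resulting 7x7 Cartan matrix is
[[2, 0, 0, 0, -1, -1, 0], [0, 2, -1, 0, 0, 0, 0], [0, -1, 2, 0, -1, 0, -1], [0, 0, 0, 2, 0, 0, -1], [-1, 0, -1, 0, 2, 0, 0], [-1, 0, 0, 0, 0, 2, 0], [0, 0, -1, -1, 0, 0, 2]].
All simple roots have the same length, so the diagram is simply laced. The associated Dynkin diagram is a chain of 6 nodes with one extra node attached to the third node from one end (E_7), so the type is E_7.

type E_7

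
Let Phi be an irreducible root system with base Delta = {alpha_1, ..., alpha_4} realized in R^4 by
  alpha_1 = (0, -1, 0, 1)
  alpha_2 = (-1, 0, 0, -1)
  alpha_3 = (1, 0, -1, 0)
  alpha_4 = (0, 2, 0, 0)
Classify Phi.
type C_4

Compute the Cartan integers a_ij = 2(alpha_i, alpha_j)/(alpha_j, alpha_j); the resulting 4x4 Cartan matrix is
[[2, -1, 0, -1], [-1, 2, -1, 0], [0, -1, 2, 0], [-2, 0, 0, 2]].
The roots have two lengths (squared-length ratio 2:1); the short ones are alpha_{1,2,3}. The associated Dynkin diagram is a chain of 4 nodes with a double edge at one end; the terminal node there is the unique long simple root (C_4), so the type is C_4 (the algebra sp(8)).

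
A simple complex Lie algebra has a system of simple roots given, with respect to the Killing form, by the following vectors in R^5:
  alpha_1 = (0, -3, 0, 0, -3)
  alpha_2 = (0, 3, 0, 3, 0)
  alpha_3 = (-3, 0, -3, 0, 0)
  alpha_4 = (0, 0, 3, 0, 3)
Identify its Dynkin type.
Compute the Cartan integers a_ij = 2(alpha_i, alpha_j)/(alpha_j, alpha_j); the resulting 4x4 Cartan matrix is
[[2, -1, 0, -1], [-1, 2, 0, 0], [0, 0, 2, -1], [-1, 0, -1, 2]].
All simple roots have the same length, so the diagram is simply laced. The associated Dynkin diagram is a chain of 4 nodes with single edges (A_4), so the type is A_4 (the algebra sl(5)).

A_4 (sl(5))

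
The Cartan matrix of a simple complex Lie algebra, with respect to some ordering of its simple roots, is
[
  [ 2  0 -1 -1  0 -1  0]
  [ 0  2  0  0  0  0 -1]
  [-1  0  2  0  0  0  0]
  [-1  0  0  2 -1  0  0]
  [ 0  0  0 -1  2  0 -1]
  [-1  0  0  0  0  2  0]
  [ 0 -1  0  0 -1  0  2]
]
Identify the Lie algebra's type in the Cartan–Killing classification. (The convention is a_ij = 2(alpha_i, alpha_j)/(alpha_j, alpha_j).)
type D_7

The matrix has rank 7 with 2's on the diagonal. Reading the off-diagonal entries as Dynkin edges (a single edge where a_ij = a_ji = -1; a double or triple edge where a_ij * a_ji = 2 or 3), the diagram is a chain of 5 nodes with a fork of two nodes at one end (D_7). One simple-root ordering that puts it in standard form is (alpha_2, alpha_7, alpha_5, alpha_4, alpha_1, alpha_6, alpha_3). So the algebra is type D_7, i.e. so(14).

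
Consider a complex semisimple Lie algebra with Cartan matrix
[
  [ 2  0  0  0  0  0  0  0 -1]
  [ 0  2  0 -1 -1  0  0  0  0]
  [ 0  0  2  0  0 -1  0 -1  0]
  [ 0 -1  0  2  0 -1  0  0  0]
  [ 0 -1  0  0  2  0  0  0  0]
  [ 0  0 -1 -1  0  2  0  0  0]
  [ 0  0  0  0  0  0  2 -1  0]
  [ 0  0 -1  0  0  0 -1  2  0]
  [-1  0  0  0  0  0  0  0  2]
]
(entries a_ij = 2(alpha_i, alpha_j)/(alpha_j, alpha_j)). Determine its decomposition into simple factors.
The diagram associated to this matrix has two connected components: the simple roots {alpha_1, alpha_9} form a chain of 2 nodes with single edges (A_2), and {alpha_2, alpha_3, alpha_4, alpha_5, alpha_6, alpha_7, alpha_8} form a chain of 7 nodes with single edges (A_7). A semisimple Lie algebra decomposes uniquely as the direct sum of simple ideals, one per connected component of its Dynkin diagram, so g ≅ A_2 ⊕ A_7 (dimension 8 + 63 = 71).

A2 ⊕ A7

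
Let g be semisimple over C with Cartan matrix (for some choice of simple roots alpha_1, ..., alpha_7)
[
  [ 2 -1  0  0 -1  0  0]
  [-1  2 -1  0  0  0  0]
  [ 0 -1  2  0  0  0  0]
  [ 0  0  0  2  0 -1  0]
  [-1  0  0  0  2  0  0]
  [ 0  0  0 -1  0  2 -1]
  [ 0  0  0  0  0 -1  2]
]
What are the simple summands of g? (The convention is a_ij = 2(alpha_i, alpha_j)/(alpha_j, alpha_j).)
The diagram associated to this matrix has two connected components: the simple roots {alpha_4, alpha_6, alpha_7} form a chain of 3 nodes with single edges (A_3), and {alpha_1, alpha_2, alpha_3, alpha_5} form a chain of 4 nodes with single edges (A_4). A semisimple Lie algebra decomposes uniquely as the direct sum of simple ideals, one per connected component of its Dynkin diagram, so g ≅ A_3 ⊕ A_4 (dimension 15 + 24 = 39).

A_3 (sl(4)) ⊕ A_4 (sl(5))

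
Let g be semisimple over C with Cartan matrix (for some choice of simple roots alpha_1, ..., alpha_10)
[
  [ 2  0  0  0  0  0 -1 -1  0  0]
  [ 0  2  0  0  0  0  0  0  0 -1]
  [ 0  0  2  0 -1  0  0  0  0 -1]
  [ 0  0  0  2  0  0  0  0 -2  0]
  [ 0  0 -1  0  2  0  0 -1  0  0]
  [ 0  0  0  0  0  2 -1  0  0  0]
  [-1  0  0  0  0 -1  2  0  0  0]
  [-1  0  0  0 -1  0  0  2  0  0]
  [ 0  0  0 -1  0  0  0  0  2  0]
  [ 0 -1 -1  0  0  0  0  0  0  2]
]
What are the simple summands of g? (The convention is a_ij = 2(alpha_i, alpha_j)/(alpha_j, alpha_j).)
type A_8 ⊕ type B_2

The diagram associated to this matrix has two connected components: the simple roots {alpha_1, alpha_2, alpha_3, alpha_5, alpha_6, alpha_7, alpha_8, alpha_10} form a chain of 8 nodes with single edges (A_8), and {alpha_4, alpha_9} form a chain of 2 nodes with a double edge at one end; the terminal node there is the unique short simple root (B_2). A semisimple Lie algebra decomposes uniquely as the direct sum of simple ideals, one per connected component of its Dynkin diagram, so g ≅ A_8 ⊕ B_2 (dimension 80 + 10 = 90).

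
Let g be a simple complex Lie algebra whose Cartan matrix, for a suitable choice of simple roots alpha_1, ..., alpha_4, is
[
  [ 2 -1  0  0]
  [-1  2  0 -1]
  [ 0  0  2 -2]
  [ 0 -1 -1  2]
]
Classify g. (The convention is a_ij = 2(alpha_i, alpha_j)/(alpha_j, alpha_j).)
type C_4

The matrix has rank 4 with 2's on the diagonal. Reading the off-diagonal entries as Dynkin edges (a single edge where a_ij = a_ji = -1; a double or triple edge where a_ij * a_ji = 2 or 3), the diagram is a chain of 4 nodes with a double edge at one end; the terminal node there is the unique long simple root (C_4). One simple-root ordering that puts it in standard form is (alpha_1, alpha_2, alpha_4, alpha_3). So the algebra is type C_4, i.e. sp(8).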